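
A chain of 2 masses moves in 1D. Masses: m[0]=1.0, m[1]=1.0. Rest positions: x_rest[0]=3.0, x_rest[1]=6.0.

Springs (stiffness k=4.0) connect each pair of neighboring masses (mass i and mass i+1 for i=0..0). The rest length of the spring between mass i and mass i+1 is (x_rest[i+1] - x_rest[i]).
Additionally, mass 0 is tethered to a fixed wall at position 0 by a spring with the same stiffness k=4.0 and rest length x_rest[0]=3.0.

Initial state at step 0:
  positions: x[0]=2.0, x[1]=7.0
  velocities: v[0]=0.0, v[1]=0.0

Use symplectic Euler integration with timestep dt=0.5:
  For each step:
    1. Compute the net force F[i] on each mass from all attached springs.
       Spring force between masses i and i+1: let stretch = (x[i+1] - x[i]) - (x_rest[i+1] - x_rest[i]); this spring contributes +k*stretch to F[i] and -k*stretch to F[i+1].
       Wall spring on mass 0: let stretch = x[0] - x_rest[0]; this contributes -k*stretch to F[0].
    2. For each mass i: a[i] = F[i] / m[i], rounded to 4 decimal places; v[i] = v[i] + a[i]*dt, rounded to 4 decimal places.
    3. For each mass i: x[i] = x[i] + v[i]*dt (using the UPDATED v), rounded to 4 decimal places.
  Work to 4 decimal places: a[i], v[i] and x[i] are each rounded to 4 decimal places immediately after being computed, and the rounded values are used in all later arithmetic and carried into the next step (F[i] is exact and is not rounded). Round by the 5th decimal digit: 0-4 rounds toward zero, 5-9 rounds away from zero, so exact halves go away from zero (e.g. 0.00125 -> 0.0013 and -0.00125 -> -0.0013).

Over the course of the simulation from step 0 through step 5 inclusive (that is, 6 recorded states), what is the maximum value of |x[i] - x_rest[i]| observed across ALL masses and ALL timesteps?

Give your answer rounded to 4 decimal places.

Answer: 2.0000

Derivation:
Step 0: x=[2.0000 7.0000] v=[0.0000 0.0000]
Step 1: x=[5.0000 5.0000] v=[6.0000 -4.0000]
Step 2: x=[3.0000 6.0000] v=[-4.0000 2.0000]
Step 3: x=[1.0000 7.0000] v=[-4.0000 2.0000]
Step 4: x=[4.0000 5.0000] v=[6.0000 -4.0000]
Step 5: x=[4.0000 5.0000] v=[0.0000 0.0000]
Max displacement = 2.0000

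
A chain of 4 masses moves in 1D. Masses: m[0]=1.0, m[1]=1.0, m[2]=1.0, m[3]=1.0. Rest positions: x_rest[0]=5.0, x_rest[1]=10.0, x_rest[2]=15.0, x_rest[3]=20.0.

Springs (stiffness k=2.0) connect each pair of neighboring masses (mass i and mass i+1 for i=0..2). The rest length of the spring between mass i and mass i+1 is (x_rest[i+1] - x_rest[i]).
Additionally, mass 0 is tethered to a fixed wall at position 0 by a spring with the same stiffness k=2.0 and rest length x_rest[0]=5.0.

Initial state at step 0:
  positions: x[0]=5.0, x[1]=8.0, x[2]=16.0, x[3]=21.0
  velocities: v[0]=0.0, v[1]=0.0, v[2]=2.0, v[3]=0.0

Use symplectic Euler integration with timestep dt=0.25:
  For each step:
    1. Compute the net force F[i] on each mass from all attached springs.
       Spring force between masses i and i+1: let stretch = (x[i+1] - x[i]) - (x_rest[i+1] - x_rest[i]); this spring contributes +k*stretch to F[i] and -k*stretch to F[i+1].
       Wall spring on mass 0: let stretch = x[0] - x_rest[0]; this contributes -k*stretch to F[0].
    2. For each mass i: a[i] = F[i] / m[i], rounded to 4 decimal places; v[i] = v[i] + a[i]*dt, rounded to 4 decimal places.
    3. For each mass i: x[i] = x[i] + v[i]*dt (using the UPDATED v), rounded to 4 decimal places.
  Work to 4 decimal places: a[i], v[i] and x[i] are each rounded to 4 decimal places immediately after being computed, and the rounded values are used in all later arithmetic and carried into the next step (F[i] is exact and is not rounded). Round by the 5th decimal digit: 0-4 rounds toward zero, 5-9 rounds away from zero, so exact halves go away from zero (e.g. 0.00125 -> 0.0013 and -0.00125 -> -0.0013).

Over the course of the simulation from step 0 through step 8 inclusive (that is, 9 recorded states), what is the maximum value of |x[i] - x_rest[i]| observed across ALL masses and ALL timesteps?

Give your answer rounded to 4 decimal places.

Step 0: x=[5.0000 8.0000 16.0000 21.0000] v=[0.0000 0.0000 2.0000 0.0000]
Step 1: x=[4.7500 8.6250 16.1250 21.0000] v=[-1.0000 2.5000 0.5000 0.0000]
Step 2: x=[4.3906 9.7031 15.9219 21.0156] v=[-1.4375 4.3125 -0.8125 0.0625]
Step 3: x=[4.1465 10.8945 15.5781 21.0195] v=[-0.9766 4.7657 -1.3751 0.0157]
Step 4: x=[4.2276 11.8279 15.3291 20.9683] v=[0.3242 3.7335 -0.9962 -0.2050]
Step 5: x=[4.7303 12.2489 15.3473 20.8372] v=[2.0106 1.6840 0.0728 -0.5246]
Step 6: x=[5.5815 12.1174 15.6645 20.6448] v=[3.4048 -0.5261 1.2686 -0.7696]
Step 7: x=[6.5520 11.6123 16.1608 20.4549] v=[3.8820 -2.0205 1.9852 -0.7598]
Step 8: x=[7.3361 11.0432 16.6253 20.3532] v=[3.1362 -2.2764 1.8580 -0.4069]
Max displacement = 2.3361

Answer: 2.3361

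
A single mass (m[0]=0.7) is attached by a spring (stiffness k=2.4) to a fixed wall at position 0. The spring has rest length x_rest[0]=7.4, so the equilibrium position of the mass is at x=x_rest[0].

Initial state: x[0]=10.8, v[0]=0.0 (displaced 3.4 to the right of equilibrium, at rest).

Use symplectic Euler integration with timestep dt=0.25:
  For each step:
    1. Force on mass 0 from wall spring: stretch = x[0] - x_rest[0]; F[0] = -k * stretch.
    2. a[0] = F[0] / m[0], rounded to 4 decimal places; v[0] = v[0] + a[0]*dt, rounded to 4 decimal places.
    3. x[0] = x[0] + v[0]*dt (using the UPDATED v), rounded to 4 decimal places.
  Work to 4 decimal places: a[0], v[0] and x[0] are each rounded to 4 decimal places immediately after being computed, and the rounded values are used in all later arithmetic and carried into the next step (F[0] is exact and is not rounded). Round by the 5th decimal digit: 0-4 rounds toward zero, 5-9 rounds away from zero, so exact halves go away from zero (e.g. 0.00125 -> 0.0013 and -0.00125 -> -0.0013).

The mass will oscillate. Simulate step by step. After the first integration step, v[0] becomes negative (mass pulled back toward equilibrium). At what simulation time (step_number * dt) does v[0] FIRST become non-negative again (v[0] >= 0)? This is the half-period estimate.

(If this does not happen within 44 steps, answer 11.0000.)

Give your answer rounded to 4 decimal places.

Step 0: x=[10.8000] v=[0.0000]
Step 1: x=[10.0714] v=[-2.9143]
Step 2: x=[8.7704] v=[-5.2041]
Step 3: x=[7.1757] v=[-6.3787]
Step 4: x=[5.6291] v=[-6.1865]
Step 5: x=[4.4620] v=[-4.6686]
Step 6: x=[3.9244] v=[-2.1503]
Step 7: x=[4.1316] v=[0.8288]
First v>=0 after going negative at step 7, time=1.7500

Answer: 1.7500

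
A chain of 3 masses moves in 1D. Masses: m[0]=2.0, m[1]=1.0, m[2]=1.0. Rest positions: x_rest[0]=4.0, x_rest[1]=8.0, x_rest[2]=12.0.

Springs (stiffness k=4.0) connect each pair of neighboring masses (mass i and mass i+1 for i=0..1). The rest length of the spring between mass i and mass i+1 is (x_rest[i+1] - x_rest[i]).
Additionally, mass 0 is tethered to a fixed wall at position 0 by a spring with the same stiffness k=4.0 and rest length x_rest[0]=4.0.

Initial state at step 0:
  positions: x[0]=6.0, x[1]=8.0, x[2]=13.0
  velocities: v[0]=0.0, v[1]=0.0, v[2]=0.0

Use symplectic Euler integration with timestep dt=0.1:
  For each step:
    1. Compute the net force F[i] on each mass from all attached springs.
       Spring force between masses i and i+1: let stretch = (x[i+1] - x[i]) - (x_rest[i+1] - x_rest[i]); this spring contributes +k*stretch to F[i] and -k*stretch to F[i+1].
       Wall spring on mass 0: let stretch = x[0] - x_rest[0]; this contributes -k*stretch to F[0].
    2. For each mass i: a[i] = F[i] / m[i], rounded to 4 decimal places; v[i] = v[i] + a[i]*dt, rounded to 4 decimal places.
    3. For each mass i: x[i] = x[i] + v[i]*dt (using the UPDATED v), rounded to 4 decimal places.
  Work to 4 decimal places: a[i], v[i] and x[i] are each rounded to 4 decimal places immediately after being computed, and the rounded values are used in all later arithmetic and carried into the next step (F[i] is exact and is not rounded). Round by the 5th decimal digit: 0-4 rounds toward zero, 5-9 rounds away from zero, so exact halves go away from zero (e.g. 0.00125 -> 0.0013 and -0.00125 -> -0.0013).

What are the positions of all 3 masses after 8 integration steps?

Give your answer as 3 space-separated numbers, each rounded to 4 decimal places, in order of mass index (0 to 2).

Answer: 4.0842 9.9646 12.5654

Derivation:
Step 0: x=[6.0000 8.0000 13.0000] v=[0.0000 0.0000 0.0000]
Step 1: x=[5.9200 8.1200 12.9600] v=[-0.8000 1.2000 -0.4000]
Step 2: x=[5.7656 8.3456 12.8864] v=[-1.5440 2.2560 -0.7360]
Step 3: x=[5.5475 8.6496 12.7912] v=[-2.1811 3.0403 -0.9523]
Step 4: x=[5.2805 8.9952 12.6903] v=[-2.6702 3.4561 -1.0089]
Step 5: x=[4.9822 9.3400 12.6016] v=[-2.9834 3.4483 -0.8869]
Step 6: x=[4.6714 9.6410 12.5425] v=[-3.1083 3.0098 -0.5915]
Step 7: x=[4.3665 9.8593 12.5273] v=[-3.0487 2.1826 -0.1521]
Step 8: x=[4.0842 9.9646 12.5654] v=[-2.8234 1.0527 0.3807]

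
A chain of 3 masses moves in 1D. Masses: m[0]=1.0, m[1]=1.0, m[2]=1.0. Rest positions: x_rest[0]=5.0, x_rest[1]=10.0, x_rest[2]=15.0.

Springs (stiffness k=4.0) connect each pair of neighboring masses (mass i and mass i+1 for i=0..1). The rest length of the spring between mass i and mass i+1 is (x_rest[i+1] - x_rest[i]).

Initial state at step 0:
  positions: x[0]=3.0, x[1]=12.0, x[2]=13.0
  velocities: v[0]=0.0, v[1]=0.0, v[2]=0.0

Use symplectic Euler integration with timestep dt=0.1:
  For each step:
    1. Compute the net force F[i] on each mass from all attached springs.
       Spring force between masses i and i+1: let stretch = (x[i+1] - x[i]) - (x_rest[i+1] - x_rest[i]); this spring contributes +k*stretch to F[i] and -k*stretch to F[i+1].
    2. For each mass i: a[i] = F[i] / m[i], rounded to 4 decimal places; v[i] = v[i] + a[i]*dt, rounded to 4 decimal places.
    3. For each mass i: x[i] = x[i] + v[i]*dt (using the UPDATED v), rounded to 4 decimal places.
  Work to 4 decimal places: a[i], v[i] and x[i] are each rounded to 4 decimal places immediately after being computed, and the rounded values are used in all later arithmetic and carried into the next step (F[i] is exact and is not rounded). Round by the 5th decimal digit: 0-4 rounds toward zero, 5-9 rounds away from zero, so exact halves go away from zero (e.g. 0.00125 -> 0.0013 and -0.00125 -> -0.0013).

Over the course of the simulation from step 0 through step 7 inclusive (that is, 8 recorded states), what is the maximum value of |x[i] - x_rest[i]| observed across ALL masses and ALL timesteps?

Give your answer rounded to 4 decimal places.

Answer: 3.0023

Derivation:
Step 0: x=[3.0000 12.0000 13.0000] v=[0.0000 0.0000 0.0000]
Step 1: x=[3.1600 11.6800 13.1600] v=[1.6000 -3.2000 1.6000]
Step 2: x=[3.4608 11.0784 13.4608] v=[3.0080 -6.0160 3.0080]
Step 3: x=[3.8663 10.2674 13.8663] v=[4.0550 -8.1101 4.0550]
Step 4: x=[4.3278 9.3443 14.3278] v=[4.6154 -9.2310 4.6154]
Step 5: x=[4.7900 8.4199 14.7900] v=[4.6220 -9.2442 4.6220]
Step 6: x=[5.1974 7.6051 15.1974] v=[4.0740 -8.1481 4.0740]
Step 7: x=[5.5011 6.9977 15.5011] v=[3.0371 -6.0743 3.0371]
Max displacement = 3.0023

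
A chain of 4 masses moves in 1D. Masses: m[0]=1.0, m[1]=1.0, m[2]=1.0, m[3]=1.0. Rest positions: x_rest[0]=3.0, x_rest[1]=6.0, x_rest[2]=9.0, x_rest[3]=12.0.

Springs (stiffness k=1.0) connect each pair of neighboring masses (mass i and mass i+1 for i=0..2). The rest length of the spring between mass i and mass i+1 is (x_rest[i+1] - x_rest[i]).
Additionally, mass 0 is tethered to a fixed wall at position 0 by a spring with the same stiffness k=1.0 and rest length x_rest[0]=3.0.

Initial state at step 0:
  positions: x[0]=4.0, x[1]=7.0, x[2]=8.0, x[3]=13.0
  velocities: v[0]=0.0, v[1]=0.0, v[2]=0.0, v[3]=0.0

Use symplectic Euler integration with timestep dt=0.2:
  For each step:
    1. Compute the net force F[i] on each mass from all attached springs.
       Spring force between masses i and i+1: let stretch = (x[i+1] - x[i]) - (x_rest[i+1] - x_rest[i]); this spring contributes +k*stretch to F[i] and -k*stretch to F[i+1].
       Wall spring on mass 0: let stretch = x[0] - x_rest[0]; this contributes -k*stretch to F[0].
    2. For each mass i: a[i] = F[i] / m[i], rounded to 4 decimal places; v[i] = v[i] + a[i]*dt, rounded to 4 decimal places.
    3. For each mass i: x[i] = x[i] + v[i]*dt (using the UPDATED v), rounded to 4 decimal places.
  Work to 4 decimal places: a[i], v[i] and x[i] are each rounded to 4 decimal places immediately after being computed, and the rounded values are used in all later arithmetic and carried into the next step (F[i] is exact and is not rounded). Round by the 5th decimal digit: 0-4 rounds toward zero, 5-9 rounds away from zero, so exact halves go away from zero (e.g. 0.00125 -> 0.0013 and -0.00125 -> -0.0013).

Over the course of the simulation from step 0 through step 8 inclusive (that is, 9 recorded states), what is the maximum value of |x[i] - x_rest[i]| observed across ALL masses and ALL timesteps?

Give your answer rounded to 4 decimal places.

Step 0: x=[4.0000 7.0000 8.0000 13.0000] v=[0.0000 0.0000 0.0000 0.0000]
Step 1: x=[3.9600 6.9200 8.1600 12.9200] v=[-0.2000 -0.4000 0.8000 -0.4000]
Step 2: x=[3.8800 6.7712 8.4608 12.7696] v=[-0.4000 -0.7440 1.5040 -0.7520]
Step 3: x=[3.7604 6.5743 8.8664 12.5668] v=[-0.5978 -0.9843 2.0278 -1.0138]
Step 4: x=[3.6030 6.3566 9.3283 12.3360] v=[-0.7871 -1.0887 2.3095 -1.1539]
Step 5: x=[3.4116 6.1476 9.7916 12.1049] v=[-0.9570 -1.0451 2.3167 -1.1554]
Step 6: x=[3.1932 5.9749 10.2017 11.9013] v=[-1.0921 -0.8635 2.0506 -1.0181]
Step 7: x=[2.9583 5.8600 10.5107 11.7497] v=[-1.1744 -0.5745 1.5452 -0.7580]
Step 8: x=[2.7212 5.8151 10.6833 11.6685] v=[-1.1857 -0.2247 0.8629 -0.4058]
Max displacement = 1.6833

Answer: 1.6833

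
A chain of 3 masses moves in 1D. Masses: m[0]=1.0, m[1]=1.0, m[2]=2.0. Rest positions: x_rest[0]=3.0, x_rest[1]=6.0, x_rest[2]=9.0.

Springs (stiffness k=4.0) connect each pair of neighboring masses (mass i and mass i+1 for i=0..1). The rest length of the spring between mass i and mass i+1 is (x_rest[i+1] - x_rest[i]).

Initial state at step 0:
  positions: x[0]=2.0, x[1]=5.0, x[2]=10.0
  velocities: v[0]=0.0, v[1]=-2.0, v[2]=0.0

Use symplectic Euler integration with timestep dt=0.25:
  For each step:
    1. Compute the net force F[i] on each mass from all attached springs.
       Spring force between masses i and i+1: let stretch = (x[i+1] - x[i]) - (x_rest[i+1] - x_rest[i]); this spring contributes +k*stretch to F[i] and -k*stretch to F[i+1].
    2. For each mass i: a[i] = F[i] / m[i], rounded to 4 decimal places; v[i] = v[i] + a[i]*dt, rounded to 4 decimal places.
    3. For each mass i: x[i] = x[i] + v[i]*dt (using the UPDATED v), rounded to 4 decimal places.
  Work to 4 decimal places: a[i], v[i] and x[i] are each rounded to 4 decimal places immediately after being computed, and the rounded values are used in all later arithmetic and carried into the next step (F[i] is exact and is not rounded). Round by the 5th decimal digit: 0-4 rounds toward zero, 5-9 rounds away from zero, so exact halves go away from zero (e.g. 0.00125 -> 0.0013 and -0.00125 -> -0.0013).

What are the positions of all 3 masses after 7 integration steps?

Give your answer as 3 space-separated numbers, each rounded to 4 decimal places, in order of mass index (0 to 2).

Answer: 3.7862 4.9519 7.3812

Derivation:
Step 0: x=[2.0000 5.0000 10.0000] v=[0.0000 -2.0000 0.0000]
Step 1: x=[2.0000 5.0000 9.7500] v=[0.0000 0.0000 -1.0000]
Step 2: x=[2.0000 5.4375 9.2813] v=[0.0000 1.7500 -1.8750]
Step 3: x=[2.1094 5.9766 8.7071] v=[0.4375 2.1563 -2.2969]
Step 4: x=[2.4356 6.2315 8.1666] v=[1.3047 1.0196 -2.1622]
Step 5: x=[2.9608 6.0212 7.7592] v=[2.1006 -0.8412 -1.6298]
Step 6: x=[3.5011 5.4803 7.5095] v=[2.1610 -2.1636 -0.9988]
Step 7: x=[3.7862 4.9519 7.3812] v=[1.1402 -2.1136 -0.5134]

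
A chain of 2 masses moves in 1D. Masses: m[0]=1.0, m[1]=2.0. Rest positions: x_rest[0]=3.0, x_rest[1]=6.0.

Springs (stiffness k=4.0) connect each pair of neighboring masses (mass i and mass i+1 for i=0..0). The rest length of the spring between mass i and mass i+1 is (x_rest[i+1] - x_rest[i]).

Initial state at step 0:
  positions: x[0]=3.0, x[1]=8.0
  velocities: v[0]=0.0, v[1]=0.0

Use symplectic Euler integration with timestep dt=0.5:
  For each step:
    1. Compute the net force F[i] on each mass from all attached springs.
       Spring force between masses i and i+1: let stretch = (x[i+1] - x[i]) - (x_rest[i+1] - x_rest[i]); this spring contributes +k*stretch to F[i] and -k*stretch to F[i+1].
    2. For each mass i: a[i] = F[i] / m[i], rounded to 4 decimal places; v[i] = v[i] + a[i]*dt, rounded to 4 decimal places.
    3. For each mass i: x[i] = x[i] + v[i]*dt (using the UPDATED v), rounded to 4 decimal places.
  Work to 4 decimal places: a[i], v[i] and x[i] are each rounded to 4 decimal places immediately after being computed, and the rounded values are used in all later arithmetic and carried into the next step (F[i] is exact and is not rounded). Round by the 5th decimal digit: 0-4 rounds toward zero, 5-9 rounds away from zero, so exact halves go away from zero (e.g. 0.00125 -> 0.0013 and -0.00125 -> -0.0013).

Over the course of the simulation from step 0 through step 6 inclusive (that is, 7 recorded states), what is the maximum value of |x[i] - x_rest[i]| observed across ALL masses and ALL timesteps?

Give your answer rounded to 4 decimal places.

Answer: 3.0000

Derivation:
Step 0: x=[3.0000 8.0000] v=[0.0000 0.0000]
Step 1: x=[5.0000 7.0000] v=[4.0000 -2.0000]
Step 2: x=[6.0000 6.5000] v=[2.0000 -1.0000]
Step 3: x=[4.5000 7.2500] v=[-3.0000 1.5000]
Step 4: x=[2.7500 8.1250] v=[-3.5000 1.7500]
Step 5: x=[3.3750 7.8125] v=[1.2500 -0.6250]
Step 6: x=[5.4375 6.7813] v=[4.1250 -2.0625]
Max displacement = 3.0000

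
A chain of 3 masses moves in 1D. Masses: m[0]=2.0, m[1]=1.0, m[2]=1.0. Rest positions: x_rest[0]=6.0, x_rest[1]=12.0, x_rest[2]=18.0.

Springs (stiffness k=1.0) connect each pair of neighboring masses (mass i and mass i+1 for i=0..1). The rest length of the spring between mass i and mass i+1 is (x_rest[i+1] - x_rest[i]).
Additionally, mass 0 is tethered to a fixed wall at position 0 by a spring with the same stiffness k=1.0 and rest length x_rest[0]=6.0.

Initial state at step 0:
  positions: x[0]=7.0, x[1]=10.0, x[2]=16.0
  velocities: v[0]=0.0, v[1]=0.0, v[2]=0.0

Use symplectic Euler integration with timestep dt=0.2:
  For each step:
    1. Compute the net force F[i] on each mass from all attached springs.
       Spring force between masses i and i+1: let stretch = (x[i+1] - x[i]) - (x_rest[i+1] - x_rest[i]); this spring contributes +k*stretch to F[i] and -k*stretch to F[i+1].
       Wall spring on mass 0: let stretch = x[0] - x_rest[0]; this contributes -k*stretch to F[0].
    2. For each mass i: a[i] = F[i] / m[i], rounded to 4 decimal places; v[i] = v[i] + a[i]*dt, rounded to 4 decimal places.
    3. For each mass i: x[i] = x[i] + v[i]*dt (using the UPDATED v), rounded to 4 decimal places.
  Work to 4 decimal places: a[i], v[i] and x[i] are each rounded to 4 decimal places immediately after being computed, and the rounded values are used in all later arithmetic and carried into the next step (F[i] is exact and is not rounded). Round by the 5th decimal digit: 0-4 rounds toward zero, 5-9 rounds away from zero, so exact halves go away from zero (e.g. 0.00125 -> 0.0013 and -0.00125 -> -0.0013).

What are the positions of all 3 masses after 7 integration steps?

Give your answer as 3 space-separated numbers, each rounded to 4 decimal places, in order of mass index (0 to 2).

Answer: 5.3724 12.0240 16.4705

Derivation:
Step 0: x=[7.0000 10.0000 16.0000] v=[0.0000 0.0000 0.0000]
Step 1: x=[6.9200 10.1200 16.0000] v=[-0.4000 0.6000 0.0000]
Step 2: x=[6.7656 10.3472 16.0048] v=[-0.7720 1.1360 0.0240]
Step 3: x=[6.5475 10.6574 16.0233] v=[-1.0904 1.5512 0.0925]
Step 4: x=[6.2807 11.0179 16.0672] v=[-1.3342 1.8024 0.2193]
Step 5: x=[5.9830 11.3909 16.1491] v=[-1.4886 1.8648 0.4094]
Step 6: x=[5.6738 11.7379 16.2807] v=[-1.5461 1.7349 0.6578]
Step 7: x=[5.3724 12.0240 16.4705] v=[-1.5071 1.4306 0.9492]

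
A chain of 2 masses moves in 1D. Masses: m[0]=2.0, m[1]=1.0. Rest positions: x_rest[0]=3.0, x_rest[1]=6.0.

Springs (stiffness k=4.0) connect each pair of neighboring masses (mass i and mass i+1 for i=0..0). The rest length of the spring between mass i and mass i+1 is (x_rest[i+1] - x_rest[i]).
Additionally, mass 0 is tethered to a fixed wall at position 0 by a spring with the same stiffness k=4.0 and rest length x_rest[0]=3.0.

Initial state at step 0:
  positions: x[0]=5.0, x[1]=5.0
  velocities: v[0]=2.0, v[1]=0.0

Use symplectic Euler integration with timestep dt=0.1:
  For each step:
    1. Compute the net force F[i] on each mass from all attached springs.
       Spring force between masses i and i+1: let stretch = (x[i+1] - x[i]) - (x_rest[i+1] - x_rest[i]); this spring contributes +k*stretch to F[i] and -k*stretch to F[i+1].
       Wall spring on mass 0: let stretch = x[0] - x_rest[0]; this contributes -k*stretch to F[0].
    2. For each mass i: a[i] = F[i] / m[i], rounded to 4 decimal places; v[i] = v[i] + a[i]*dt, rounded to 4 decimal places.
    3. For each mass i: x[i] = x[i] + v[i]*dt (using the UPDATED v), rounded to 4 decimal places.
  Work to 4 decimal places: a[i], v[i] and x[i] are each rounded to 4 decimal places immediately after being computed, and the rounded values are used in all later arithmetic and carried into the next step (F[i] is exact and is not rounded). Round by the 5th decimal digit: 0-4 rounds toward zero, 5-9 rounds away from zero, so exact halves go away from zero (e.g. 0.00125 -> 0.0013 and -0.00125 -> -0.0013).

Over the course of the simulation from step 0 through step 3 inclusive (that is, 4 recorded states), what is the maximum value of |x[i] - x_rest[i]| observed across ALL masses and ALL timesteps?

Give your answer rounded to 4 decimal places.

Answer: 2.1000

Derivation:
Step 0: x=[5.0000 5.0000] v=[2.0000 0.0000]
Step 1: x=[5.1000 5.1200] v=[1.0000 1.2000]
Step 2: x=[5.0984 5.3592] v=[-0.0160 2.3920]
Step 3: x=[5.0001 5.7080] v=[-0.9835 3.4877]
Max displacement = 2.1000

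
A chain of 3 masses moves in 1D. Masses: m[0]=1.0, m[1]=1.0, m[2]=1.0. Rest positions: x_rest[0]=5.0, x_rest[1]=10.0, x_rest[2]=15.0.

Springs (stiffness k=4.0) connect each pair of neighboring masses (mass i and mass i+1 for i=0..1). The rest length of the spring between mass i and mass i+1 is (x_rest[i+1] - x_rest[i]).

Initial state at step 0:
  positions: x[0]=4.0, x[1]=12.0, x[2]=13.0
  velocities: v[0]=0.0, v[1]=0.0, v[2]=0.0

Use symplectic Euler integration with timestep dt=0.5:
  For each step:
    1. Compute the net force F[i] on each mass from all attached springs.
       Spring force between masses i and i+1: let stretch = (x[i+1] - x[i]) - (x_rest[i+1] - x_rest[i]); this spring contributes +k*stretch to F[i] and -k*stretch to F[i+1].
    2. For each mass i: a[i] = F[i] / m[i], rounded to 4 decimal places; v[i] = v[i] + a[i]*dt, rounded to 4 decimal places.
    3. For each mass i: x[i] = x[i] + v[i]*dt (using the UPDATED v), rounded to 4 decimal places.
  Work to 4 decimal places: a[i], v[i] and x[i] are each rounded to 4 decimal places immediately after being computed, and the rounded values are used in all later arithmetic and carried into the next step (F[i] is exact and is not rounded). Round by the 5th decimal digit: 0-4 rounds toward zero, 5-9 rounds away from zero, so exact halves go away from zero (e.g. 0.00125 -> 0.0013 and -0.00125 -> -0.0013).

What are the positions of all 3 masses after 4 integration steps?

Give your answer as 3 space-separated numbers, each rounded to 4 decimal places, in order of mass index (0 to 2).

Step 0: x=[4.0000 12.0000 13.0000] v=[0.0000 0.0000 0.0000]
Step 1: x=[7.0000 5.0000 17.0000] v=[6.0000 -14.0000 8.0000]
Step 2: x=[3.0000 12.0000 14.0000] v=[-8.0000 14.0000 -6.0000]
Step 3: x=[3.0000 12.0000 14.0000] v=[0.0000 0.0000 0.0000]
Step 4: x=[7.0000 5.0000 17.0000] v=[8.0000 -14.0000 6.0000]

Answer: 7.0000 5.0000 17.0000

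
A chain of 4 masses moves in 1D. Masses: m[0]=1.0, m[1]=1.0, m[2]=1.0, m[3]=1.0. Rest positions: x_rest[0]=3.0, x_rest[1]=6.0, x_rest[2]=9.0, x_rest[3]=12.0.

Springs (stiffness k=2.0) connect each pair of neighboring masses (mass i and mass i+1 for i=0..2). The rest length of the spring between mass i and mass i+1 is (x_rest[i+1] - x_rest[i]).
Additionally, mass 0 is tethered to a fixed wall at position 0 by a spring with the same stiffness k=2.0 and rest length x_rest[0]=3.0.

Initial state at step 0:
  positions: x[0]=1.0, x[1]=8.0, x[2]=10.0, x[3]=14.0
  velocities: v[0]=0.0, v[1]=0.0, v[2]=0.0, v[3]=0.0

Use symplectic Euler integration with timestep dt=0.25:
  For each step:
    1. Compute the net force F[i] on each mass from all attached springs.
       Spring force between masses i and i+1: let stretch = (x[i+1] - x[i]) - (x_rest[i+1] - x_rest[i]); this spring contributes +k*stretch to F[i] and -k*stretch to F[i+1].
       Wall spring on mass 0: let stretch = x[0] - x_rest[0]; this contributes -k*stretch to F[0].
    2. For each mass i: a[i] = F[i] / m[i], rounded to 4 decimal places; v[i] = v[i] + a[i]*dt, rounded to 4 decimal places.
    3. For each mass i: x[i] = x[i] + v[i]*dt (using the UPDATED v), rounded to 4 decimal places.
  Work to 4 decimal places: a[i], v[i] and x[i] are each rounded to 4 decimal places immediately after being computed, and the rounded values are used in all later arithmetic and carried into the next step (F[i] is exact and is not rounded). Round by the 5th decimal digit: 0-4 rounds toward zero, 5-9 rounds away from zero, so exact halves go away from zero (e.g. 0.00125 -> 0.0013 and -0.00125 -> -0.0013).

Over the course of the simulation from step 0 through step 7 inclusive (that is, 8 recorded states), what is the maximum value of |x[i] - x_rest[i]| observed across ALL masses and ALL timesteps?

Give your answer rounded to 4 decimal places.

Step 0: x=[1.0000 8.0000 10.0000 14.0000] v=[0.0000 0.0000 0.0000 0.0000]
Step 1: x=[1.7500 7.3750 10.2500 13.8750] v=[3.0000 -2.5000 1.0000 -0.5000]
Step 2: x=[2.9844 6.4063 10.5938 13.6719] v=[4.9375 -3.8750 1.3750 -0.8125]
Step 3: x=[4.2735 5.5333 10.7989 13.4590] v=[5.1563 -3.4922 0.8203 -0.8516]
Step 4: x=[5.1859 5.1610 10.6783 13.2886] v=[3.6495 -1.4893 -0.4825 -0.6817]
Step 5: x=[5.4469 5.4815 10.1943 13.1669] v=[1.0441 1.2818 -1.9360 -0.4869]
Step 6: x=[5.0314 6.3867 9.4928 13.0486] v=[-1.6621 3.6209 -2.8061 -0.4732]
Step 7: x=[4.1564 7.5108 8.8475 12.8608] v=[-3.5002 4.4963 -2.5813 -0.7511]
Max displacement = 2.4469

Answer: 2.4469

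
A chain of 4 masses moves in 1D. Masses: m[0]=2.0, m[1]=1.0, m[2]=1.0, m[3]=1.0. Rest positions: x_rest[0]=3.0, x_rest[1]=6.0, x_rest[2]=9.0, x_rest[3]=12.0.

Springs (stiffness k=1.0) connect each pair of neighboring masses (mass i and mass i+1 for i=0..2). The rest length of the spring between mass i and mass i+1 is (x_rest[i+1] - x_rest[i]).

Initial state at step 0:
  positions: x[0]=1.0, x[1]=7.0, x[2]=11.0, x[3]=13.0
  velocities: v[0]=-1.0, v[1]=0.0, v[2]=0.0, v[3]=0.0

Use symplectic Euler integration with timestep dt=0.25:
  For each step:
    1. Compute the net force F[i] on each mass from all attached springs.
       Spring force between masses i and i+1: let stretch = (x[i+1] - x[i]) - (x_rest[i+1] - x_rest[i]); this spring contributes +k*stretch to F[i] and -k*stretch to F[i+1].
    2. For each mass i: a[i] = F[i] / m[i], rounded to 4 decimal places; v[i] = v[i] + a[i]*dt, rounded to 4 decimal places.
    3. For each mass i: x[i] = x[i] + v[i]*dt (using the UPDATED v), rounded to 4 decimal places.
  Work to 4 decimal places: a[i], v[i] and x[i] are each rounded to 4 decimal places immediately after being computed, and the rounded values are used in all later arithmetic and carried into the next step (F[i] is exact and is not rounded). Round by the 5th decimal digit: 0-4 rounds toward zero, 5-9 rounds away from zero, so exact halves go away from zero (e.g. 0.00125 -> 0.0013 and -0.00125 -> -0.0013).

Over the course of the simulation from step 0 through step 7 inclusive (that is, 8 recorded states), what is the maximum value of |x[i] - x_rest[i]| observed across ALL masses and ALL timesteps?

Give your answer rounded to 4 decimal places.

Step 0: x=[1.0000 7.0000 11.0000 13.0000] v=[-1.0000 0.0000 0.0000 0.0000]
Step 1: x=[0.8438 6.8750 10.8750 13.0625] v=[-0.6250 -0.5000 -0.5000 0.2500]
Step 2: x=[0.7823 6.6231 10.6367 13.1758] v=[-0.2461 -1.0078 -0.9531 0.4531]
Step 3: x=[0.8096 6.2570 10.3063 13.3179] v=[0.1090 -1.4646 -1.3217 0.5683]
Step 4: x=[0.9133 5.8035 9.9110 13.4593] v=[0.4149 -1.8141 -1.5811 0.5654]
Step 5: x=[1.0761 5.3011 9.4808 13.5664] v=[0.6512 -2.0098 -1.7209 0.4283]
Step 6: x=[1.2772 4.7958 9.0447 13.6056] v=[0.8043 -2.0211 -1.7444 0.1569]
Step 7: x=[1.4945 4.3362 8.6281 13.5473] v=[0.8691 -1.8385 -1.6664 -0.2333]
Max displacement = 2.2177

Answer: 2.2177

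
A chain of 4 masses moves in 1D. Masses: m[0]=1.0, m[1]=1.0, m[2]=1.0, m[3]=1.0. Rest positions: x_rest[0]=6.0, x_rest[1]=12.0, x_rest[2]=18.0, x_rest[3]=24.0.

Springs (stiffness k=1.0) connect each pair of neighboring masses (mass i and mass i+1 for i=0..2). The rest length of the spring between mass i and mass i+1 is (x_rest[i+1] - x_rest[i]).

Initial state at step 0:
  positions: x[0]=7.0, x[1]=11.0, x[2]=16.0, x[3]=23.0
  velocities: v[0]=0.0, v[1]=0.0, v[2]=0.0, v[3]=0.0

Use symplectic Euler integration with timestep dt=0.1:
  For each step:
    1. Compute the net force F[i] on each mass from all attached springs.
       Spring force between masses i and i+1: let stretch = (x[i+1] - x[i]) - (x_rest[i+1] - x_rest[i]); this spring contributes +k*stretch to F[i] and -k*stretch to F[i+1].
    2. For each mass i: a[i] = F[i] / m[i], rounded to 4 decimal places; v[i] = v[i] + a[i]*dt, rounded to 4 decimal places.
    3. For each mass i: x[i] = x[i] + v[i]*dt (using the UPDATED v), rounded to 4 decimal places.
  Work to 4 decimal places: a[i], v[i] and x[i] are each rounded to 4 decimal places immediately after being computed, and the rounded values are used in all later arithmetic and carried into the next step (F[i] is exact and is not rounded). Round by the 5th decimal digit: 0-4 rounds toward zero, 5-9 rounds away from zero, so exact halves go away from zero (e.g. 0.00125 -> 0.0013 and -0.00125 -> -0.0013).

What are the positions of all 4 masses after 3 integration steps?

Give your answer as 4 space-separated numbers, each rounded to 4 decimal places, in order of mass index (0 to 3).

Step 0: x=[7.0000 11.0000 16.0000 23.0000] v=[0.0000 0.0000 0.0000 0.0000]
Step 1: x=[6.9800 11.0100 16.0200 22.9900] v=[-0.2000 0.1000 0.2000 -0.1000]
Step 2: x=[6.9403 11.0298 16.0596 22.9703] v=[-0.3970 0.1980 0.3960 -0.1970]
Step 3: x=[6.8815 11.0590 16.1180 22.9415] v=[-0.5881 0.2920 0.5841 -0.2881]

Answer: 6.8815 11.0590 16.1180 22.9415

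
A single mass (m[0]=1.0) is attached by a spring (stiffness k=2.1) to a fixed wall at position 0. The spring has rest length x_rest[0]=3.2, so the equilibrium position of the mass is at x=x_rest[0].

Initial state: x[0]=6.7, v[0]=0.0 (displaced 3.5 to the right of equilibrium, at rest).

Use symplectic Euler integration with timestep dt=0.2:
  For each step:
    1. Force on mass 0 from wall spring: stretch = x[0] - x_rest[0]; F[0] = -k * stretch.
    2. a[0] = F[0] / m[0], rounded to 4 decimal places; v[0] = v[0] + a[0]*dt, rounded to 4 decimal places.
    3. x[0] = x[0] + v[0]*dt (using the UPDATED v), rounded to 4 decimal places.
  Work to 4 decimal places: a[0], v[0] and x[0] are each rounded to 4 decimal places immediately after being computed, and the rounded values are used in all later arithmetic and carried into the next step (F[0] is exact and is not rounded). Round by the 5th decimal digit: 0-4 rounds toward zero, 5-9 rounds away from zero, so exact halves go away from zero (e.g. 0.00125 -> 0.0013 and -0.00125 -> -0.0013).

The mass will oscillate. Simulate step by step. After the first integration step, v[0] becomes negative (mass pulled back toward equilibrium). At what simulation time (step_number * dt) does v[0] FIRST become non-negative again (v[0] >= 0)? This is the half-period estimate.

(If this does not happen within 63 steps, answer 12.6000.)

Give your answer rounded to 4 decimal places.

Step 0: x=[6.7000] v=[0.0000]
Step 1: x=[6.4060] v=[-1.4700]
Step 2: x=[5.8427] v=[-2.8165]
Step 3: x=[5.0574] v=[-3.9264]
Step 4: x=[4.1161] v=[-4.7065]
Step 5: x=[3.0978] v=[-5.0913]
Step 6: x=[2.0881] v=[-5.0484]
Step 7: x=[1.1718] v=[-4.5814]
Step 8: x=[0.4259] v=[-3.7296]
Step 9: x=[-0.0870] v=[-2.5645]
Step 10: x=[-0.3238] v=[-1.1840]
Step 11: x=[-0.2646] v=[0.2960]
First v>=0 after going negative at step 11, time=2.2000

Answer: 2.2000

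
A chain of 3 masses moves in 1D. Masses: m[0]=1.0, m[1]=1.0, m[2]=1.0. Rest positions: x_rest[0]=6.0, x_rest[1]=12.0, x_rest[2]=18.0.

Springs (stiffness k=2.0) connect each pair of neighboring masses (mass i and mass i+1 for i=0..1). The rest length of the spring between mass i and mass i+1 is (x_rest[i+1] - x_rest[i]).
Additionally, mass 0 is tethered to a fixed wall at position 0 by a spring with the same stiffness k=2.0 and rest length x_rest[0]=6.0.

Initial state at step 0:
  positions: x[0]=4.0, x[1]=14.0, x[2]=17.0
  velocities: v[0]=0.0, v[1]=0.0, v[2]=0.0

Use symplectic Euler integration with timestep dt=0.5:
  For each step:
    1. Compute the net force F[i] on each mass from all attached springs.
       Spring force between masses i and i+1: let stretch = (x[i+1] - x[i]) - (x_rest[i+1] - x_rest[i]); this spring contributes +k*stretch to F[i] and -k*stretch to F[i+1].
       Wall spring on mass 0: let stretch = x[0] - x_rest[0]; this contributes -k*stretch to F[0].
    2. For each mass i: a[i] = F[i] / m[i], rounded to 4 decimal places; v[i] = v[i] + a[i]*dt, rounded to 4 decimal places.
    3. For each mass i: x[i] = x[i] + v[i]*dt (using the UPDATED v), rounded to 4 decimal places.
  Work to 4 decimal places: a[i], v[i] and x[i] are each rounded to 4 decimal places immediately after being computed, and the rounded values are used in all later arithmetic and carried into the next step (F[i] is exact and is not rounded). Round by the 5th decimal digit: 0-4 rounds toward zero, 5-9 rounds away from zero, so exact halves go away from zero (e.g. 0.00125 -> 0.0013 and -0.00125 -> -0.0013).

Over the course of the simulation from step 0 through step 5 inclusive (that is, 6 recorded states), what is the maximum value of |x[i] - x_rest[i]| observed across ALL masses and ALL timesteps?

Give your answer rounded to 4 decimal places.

Step 0: x=[4.0000 14.0000 17.0000] v=[0.0000 0.0000 0.0000]
Step 1: x=[7.0000 10.5000 18.5000] v=[6.0000 -7.0000 3.0000]
Step 2: x=[8.2500 9.2500 19.0000] v=[2.5000 -2.5000 1.0000]
Step 3: x=[5.8750 12.3750 17.6250] v=[-4.7500 6.2500 -2.7500]
Step 4: x=[3.8125 14.8750 16.6250] v=[-4.1250 5.0000 -2.0000]
Step 5: x=[5.3750 12.7188 17.7500] v=[3.1250 -4.3125 2.2500]
Max displacement = 2.8750

Answer: 2.8750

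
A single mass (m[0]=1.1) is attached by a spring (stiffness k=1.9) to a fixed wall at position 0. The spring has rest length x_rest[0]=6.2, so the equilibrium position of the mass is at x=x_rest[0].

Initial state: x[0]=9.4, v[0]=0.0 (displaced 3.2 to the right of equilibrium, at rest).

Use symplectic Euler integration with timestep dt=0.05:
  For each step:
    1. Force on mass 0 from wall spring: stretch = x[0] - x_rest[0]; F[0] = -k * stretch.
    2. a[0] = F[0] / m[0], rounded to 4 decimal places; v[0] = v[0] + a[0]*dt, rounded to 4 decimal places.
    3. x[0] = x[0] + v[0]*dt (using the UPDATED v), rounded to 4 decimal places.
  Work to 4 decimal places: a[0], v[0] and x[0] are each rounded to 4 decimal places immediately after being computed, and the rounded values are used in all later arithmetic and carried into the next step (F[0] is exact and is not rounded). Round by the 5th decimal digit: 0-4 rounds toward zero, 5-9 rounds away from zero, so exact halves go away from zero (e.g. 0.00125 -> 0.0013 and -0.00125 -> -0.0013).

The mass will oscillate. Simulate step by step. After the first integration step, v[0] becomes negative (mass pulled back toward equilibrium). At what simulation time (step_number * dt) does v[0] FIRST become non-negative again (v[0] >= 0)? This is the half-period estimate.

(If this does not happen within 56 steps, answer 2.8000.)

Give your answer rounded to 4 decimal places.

Step 0: x=[9.4000] v=[0.0000]
Step 1: x=[9.3862] v=[-0.2764]
Step 2: x=[9.3586] v=[-0.5516]
Step 3: x=[9.3174] v=[-0.8244]
Step 4: x=[9.2627] v=[-1.0936]
Step 5: x=[9.1948] v=[-1.3581]
Step 6: x=[9.1140] v=[-1.6167]
Step 7: x=[9.0206] v=[-1.8684]
Step 8: x=[8.9150] v=[-2.1120]
Step 9: x=[8.7977] v=[-2.3465]
Step 10: x=[8.6692] v=[-2.5708]
Step 11: x=[8.5300] v=[-2.7841]
Step 12: x=[8.3807] v=[-2.9853]
Step 13: x=[8.2220] v=[-3.1736]
Step 14: x=[8.0546] v=[-3.3482]
Step 15: x=[7.8792] v=[-3.5084]
Step 16: x=[7.6965] v=[-3.6534]
Step 17: x=[7.5074] v=[-3.7826]
Step 18: x=[7.3126] v=[-3.8955]
Step 19: x=[7.1130] v=[-3.9916]
Step 20: x=[6.9095] v=[-4.0705]
Step 21: x=[6.7029] v=[-4.1318]
Step 22: x=[6.4941] v=[-4.1752]
Step 23: x=[6.2841] v=[-4.2006]
Step 24: x=[6.0737] v=[-4.2079]
Step 25: x=[5.8639] v=[-4.1970]
Step 26: x=[5.6555] v=[-4.1680]
Step 27: x=[5.4495] v=[-4.1210]
Step 28: x=[5.2467] v=[-4.0562]
Step 29: x=[5.0480] v=[-3.9739]
Step 30: x=[4.8543] v=[-3.8744]
Step 31: x=[4.6664] v=[-3.7582]
Step 32: x=[4.4851] v=[-3.6258]
Step 33: x=[4.3112] v=[-3.4777]
Step 34: x=[4.1455] v=[-3.3146]
Step 35: x=[3.9886] v=[-3.1372]
Step 36: x=[3.8413] v=[-2.9462]
Step 37: x=[3.7042] v=[-2.7425]
Step 38: x=[3.5779] v=[-2.5270]
Step 39: x=[3.4629] v=[-2.3005]
Step 40: x=[3.3597] v=[-2.0641]
Step 41: x=[3.2688] v=[-1.8188]
Step 42: x=[3.1905] v=[-1.5657]
Step 43: x=[3.1252] v=[-1.3058]
Step 44: x=[3.0732] v=[-1.0403]
Step 45: x=[3.0347] v=[-0.7703]
Step 46: x=[3.0099] v=[-0.4969]
Step 47: x=[2.9988] v=[-0.2214]
Step 48: x=[3.0016] v=[0.0551]
First v>=0 after going negative at step 48, time=2.4000

Answer: 2.4000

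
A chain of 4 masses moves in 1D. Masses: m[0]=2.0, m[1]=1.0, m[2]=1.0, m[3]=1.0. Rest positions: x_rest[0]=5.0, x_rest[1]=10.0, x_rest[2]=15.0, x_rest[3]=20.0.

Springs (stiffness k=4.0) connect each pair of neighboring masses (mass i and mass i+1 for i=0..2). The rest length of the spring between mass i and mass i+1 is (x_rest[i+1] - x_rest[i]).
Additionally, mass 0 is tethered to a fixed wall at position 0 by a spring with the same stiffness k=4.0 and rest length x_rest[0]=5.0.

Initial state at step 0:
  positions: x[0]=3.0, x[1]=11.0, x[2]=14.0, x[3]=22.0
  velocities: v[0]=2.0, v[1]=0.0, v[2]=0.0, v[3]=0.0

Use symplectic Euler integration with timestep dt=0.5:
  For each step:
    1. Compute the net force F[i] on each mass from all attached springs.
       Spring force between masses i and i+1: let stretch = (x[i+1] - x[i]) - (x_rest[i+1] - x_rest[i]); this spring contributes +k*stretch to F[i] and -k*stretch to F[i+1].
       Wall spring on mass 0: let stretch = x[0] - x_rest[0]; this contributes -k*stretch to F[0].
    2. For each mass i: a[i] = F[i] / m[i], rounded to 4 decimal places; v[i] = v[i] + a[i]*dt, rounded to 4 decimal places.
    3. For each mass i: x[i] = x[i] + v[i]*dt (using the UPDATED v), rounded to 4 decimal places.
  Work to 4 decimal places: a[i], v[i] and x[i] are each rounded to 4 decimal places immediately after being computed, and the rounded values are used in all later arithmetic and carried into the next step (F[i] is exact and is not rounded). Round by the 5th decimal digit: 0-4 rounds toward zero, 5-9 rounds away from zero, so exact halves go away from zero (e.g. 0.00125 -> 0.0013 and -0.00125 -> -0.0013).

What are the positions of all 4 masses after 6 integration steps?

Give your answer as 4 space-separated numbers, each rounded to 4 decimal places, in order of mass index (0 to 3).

Answer: 4.1250 5.8750 19.0000 21.7500

Derivation:
Step 0: x=[3.0000 11.0000 14.0000 22.0000] v=[2.0000 0.0000 0.0000 0.0000]
Step 1: x=[6.5000 6.0000 19.0000 19.0000] v=[7.0000 -10.0000 10.0000 -6.0000]
Step 2: x=[6.5000 14.5000 11.0000 21.0000] v=[0.0000 17.0000 -16.0000 4.0000]
Step 3: x=[7.2500 11.5000 16.5000 18.0000] v=[1.5000 -6.0000 11.0000 -6.0000]
Step 4: x=[6.5000 9.2500 18.5000 18.5000] v=[-1.5000 -4.5000 4.0000 1.0000]
Step 5: x=[3.8750 13.5000 11.2500 24.0000] v=[-5.2500 8.5000 -14.5000 11.0000]
Step 6: x=[4.1250 5.8750 19.0000 21.7500] v=[0.5000 -15.2500 15.5000 -4.5000]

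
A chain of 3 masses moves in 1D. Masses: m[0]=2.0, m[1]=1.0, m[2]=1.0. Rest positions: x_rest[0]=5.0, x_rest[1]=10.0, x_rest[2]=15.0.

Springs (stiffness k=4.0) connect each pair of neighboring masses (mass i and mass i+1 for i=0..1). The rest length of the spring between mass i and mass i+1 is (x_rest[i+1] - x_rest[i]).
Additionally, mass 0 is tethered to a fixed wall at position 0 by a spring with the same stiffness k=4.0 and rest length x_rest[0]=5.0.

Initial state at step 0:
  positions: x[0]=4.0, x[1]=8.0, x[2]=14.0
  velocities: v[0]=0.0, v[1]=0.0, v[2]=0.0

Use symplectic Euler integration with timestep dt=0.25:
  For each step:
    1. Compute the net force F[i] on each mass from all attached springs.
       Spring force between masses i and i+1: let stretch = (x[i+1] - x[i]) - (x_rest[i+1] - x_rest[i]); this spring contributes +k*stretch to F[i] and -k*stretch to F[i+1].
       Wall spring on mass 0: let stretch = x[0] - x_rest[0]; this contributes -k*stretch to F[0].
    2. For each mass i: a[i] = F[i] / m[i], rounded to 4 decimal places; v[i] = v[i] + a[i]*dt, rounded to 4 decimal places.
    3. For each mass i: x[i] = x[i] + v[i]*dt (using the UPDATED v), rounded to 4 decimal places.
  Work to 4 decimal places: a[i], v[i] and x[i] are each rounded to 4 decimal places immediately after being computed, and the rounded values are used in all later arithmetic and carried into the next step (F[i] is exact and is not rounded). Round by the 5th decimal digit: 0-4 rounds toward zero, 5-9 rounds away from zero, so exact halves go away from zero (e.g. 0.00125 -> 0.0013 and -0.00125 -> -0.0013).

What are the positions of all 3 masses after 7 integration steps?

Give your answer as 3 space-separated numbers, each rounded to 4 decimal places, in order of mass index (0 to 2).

Answer: 5.4667 9.3454 15.1102

Derivation:
Step 0: x=[4.0000 8.0000 14.0000] v=[0.0000 0.0000 0.0000]
Step 1: x=[4.0000 8.5000 13.7500] v=[0.0000 2.0000 -1.0000]
Step 2: x=[4.0625 9.1875 13.4375] v=[0.2500 2.7500 -1.2500]
Step 3: x=[4.2578 9.6563 13.3125] v=[0.7813 1.8750 -0.5000]
Step 4: x=[4.5957 9.6895 13.5235] v=[1.3517 0.1327 0.8438]
Step 5: x=[4.9959 9.4077 14.0260] v=[1.6008 -1.1271 2.0098]
Step 6: x=[5.3231 9.1776 14.6239] v=[1.3088 -0.9206 2.3915]
Step 7: x=[5.4667 9.3454 15.1102] v=[0.5745 0.6712 1.9452]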